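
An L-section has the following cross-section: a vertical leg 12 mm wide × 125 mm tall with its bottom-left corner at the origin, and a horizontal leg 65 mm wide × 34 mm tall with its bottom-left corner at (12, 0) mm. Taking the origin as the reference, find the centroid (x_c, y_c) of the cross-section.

x_c = 28.93 mm, y_c = 35.40 mm

vertical leg: A = 12 × 125 = 1500.00, centroid at (6.00, 62.50).
horizontal leg: A = 65 × 34 = 2210.00, centroid at (44.50, 17.00).
ΣA = 3710.00 mm²
ΣAx_c = (1500.00)(6.00) + (2210.00)(44.50) = 107345.00 mm³
ΣAy_c = (1500.00)(62.50) + (2210.00)(17.00) = 131320.00 mm³
x_c = 107345.00 / 3710.00 = 28.93 mm
y_c = 131320.00 / 3710.00 = 35.40 mm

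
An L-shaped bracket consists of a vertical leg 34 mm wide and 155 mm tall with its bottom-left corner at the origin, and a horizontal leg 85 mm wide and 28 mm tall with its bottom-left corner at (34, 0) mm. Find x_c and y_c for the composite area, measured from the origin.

x_c = 35.51 mm, y_c = 57.74 mm

Part | A | x̄ᵢ | ȳᵢ | A·x̄ᵢ | A·ȳᵢ
vertical leg | 5270.00 | 17.00 | 77.50 | 89590.00 | 408425.00
horizontal leg | 2380.00 | 76.50 | 14.00 | 182070.00 | 33320.00
Σ | 7650.00 |  |  | 271660.00 | 441745.00
x_c = 271660.00 / 7650.00 = 35.51 mm
y_c = 441745.00 / 7650.00 = 57.74 mm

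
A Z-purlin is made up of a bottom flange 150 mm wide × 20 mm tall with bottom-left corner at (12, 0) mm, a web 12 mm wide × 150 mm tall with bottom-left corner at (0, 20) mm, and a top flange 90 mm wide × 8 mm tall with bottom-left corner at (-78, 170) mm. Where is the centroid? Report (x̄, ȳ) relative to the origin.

bottom flange: A = 150 × 20 = 3000.00, centroid at (87.00, 10.00).
web: A = 12 × 150 = 1800.00, centroid at (6.00, 95.00).
top flange: A = 90 × 8 = 720.00, centroid at (-33.00, 174.00).
ΣA = 5520.00 mm², ΣAx̄ = 248040.00 mm³, ΣAȳ = 326280.00 mm³.
x̄ = 248040.00/5520.00 = 44.93 mm; ȳ = 326280.00/5520.00 = 59.11 mm.

x̄ = 44.93 mm, ȳ = 59.11 mm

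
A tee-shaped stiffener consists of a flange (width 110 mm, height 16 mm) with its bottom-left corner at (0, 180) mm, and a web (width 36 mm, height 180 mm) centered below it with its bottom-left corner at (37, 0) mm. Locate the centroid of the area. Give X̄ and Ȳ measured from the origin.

Part | A | x̄ᵢ | ȳᵢ | A·x̄ᵢ | A·ȳᵢ
web | 6480.00 | 55.00 | 90.00 | 356400.00 | 583200.00
flange | 1760.00 | 55.00 | 188.00 | 96800.00 | 330880.00
Σ | 8240.00 |  |  | 453200.00 | 914080.00
X̄ = 453200.00 / 8240.00 = 55.00 mm
Ȳ = 914080.00 / 8240.00 = 110.93 mm

X̄ = 55.00 mm, Ȳ = 110.93 mm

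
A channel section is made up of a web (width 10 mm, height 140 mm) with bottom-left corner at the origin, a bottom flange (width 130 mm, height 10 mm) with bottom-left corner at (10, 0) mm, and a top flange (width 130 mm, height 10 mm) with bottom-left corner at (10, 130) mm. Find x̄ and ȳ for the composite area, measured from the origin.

x̄ = 50.50 mm, ȳ = 70.00 mm

web: A = 10 × 140 = 1400.00, centroid at (5.00, 70.00).
bottom flange: A = 130 × 10 = 1300.00, centroid at (75.00, 5.00).
top flange: A = 130 × 10 = 1300.00, centroid at (75.00, 135.00).
ΣA = 4000.00 mm²
ΣAx̄ = (1400.00)(5.00) + (1300.00)(75.00) + (1300.00)(75.00) = 202000.00 mm³
ΣAȳ = (1400.00)(70.00) + (1300.00)(5.00) + (1300.00)(135.00) = 280000.00 mm³
x̄ = 202000.00 / 4000.00 = 50.50 mm
ȳ = 280000.00 / 4000.00 = 70.00 mm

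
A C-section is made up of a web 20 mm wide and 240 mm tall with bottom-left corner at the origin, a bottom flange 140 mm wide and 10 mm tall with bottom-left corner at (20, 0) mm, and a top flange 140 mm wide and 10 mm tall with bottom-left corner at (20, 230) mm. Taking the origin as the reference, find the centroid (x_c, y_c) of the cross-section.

web: A = 20 × 240 = 4800.00, centroid at (10.00, 120.00).
bottom flange: A = 140 × 10 = 1400.00, centroid at (90.00, 5.00).
top flange: A = 140 × 10 = 1400.00, centroid at (90.00, 235.00).
ΣA = 7600.00 mm²
ΣAx_c = (4800.00)(10.00) + (1400.00)(90.00) + (1400.00)(90.00) = 300000.00 mm³
ΣAy_c = (4800.00)(120.00) + (1400.00)(5.00) + (1400.00)(235.00) = 912000.00 mm³
x_c = 300000.00 / 7600.00 = 39.47 mm
y_c = 912000.00 / 7600.00 = 120.00 mm

x_c = 39.47 mm, y_c = 120.00 mm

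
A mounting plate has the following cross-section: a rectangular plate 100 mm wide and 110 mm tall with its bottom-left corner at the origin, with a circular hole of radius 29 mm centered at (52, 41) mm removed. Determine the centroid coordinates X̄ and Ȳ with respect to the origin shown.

plate: A = 100 × 110 = 11000.00, centroid at (50.00, 55.00).
hole: A = −π·29² = -2642.08, centroid at (52.00, 41.00).
ΣA = 8357.92 mm²
ΣAX̄ = (11000.00)(50.00) + (-2642.08)(52.00) = 412611.87 mm³
ΣAȲ = (11000.00)(55.00) + (-2642.08)(41.00) = 496674.74 mm³
X̄ = 412611.87 / 8357.92 = 49.37 mm
Ȳ = 496674.74 / 8357.92 = 59.43 mm

X̄ = 49.37 mm, Ȳ = 59.43 mm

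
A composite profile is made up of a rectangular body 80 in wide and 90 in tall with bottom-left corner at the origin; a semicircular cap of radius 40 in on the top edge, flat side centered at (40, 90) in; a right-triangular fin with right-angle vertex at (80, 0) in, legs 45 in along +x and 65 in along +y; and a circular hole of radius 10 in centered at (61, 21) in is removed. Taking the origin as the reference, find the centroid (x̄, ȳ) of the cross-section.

rectangular body: A = 80 × 90 = 7200.00, centroid at (40.00, 45.00).
semicircular top: A = ½π·40² = 2513.27, centroid at (40.00, 106.98).
triangular fin: A = ½·45·65 = 1462.50, centroid at (95.00, 21.67).
hole: A = −π·10² = -314.16, centroid at (61.00, 21.00).
ΣA = 10861.61 in², ΣAx̄ = 508304.75 in³, ΣAȳ = 617951.49 in³.
x̄ = 508304.75/10861.61 = 46.80 in; ȳ = 617951.49/10861.61 = 56.89 in.

x̄ = 46.80 in, ȳ = 56.89 in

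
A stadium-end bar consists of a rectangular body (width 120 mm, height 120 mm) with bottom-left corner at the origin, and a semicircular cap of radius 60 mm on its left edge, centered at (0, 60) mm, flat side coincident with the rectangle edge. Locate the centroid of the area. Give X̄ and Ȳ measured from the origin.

X̄ = 35.90 mm, Ȳ = 60.00 mm

rectangular body: A = 120 × 120 = 14400.00, centroid at (60.00, 60.00).
semicircular end: A = ½π·60² = 5654.87, centroid at (-25.46, 60.00).
ΣA = 20054.87 mm², ΣAX̄ = 720000.00 mm³, ΣAȲ = 1203292.01 mm³.
X̄ = 720000.00/20054.87 = 35.90 mm; Ȳ = 1203292.01/20054.87 = 60.00 mm.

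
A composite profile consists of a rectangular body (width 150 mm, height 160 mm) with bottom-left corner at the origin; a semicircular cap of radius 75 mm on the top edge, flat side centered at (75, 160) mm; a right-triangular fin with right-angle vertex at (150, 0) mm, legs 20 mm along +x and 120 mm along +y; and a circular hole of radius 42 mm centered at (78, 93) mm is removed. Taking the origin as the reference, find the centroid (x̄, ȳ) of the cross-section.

x̄ = 77.86 mm, ȳ = 110.46 mm

rectangular body: A = 150 × 160 = 24000.00, centroid at (75.00, 80.00).
semicircular top: A = ½π·75² = 8835.73, centroid at (75.00, 191.83).
triangular fin: A = ½·20·120 = 1200.00, centroid at (156.67, 40.00).
hole: A = −π·42² = -5541.77, centroid at (78.00, 93.00).
ΣA = 28493.96 mm²
ΣAx̄ = (24000.00)(75.00) + (8835.73)(75.00) + (1200.00)(156.67) + (-5541.77)(78.00) = 2218421.68 mm³
ΣAȳ = (24000.00)(80.00) + (8835.73)(191.83) + (1200.00)(40.00) + (-5541.77)(93.00) = 3147582.14 mm³
x̄ = 2218421.68 / 28493.96 = 77.86 mm
ȳ = 3147582.14 / 28493.96 = 110.46 mm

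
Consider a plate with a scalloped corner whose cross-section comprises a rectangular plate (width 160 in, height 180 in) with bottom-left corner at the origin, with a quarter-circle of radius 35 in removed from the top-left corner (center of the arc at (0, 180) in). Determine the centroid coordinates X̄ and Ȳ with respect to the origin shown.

plate: A = 160 × 180 = 28800.00, centroid at (80.00, 90.00).
removed quarter-circle: A = −¼π·35² = -962.11, centroid at (14.85, 165.15).
ΣA = 27837.89 in², ΣAX̄ = 2289708.33 in³, ΣAȲ = 2433111.37 in³.
X̄ = 2289708.33/27837.89 = 82.25 in; Ȳ = 2433111.37/27837.89 = 87.40 in.

X̄ = 82.25 in, Ȳ = 87.40 in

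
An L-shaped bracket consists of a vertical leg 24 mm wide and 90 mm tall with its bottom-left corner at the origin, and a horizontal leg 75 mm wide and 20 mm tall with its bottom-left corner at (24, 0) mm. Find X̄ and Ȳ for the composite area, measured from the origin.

vertical leg: A = 24 × 90 = 2160.00, centroid at (12.00, 45.00).
horizontal leg: A = 75 × 20 = 1500.00, centroid at (61.50, 10.00).
ΣA = 3660.00 mm²
ΣAX̄ = (2160.00)(12.00) + (1500.00)(61.50) = 118170.00 mm³
ΣAȲ = (2160.00)(45.00) + (1500.00)(10.00) = 112200.00 mm³
X̄ = 118170.00 / 3660.00 = 32.29 mm
Ȳ = 112200.00 / 3660.00 = 30.66 mm

X̄ = 32.29 mm, Ȳ = 30.66 mm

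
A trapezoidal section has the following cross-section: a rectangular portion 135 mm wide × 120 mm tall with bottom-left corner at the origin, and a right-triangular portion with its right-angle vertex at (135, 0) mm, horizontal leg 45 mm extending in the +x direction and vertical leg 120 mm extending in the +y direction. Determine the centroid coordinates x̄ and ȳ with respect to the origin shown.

x̄ = 79.29 mm, ȳ = 57.14 mm

Part | A | x̄ᵢ | ȳᵢ | A·x̄ᵢ | A·ȳᵢ
rectangular portion | 16200.00 | 67.50 | 60.00 | 1093500.00 | 972000.00
triangular portion | 2700.00 | 150.00 | 40.00 | 405000.00 | 108000.00
Σ | 18900.00 |  |  | 1498500.00 | 1080000.00
x̄ = 1498500.00 / 18900.00 = 79.29 mm
ȳ = 1080000.00 / 18900.00 = 57.14 mm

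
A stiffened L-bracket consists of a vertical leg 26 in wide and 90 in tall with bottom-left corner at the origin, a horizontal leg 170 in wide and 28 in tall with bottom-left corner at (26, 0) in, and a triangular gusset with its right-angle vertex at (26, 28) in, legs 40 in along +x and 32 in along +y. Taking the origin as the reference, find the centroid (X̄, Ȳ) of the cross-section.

X̄ = 75.45 in, Ȳ = 25.41 in

Part | A | x̄ᵢ | ȳᵢ | A·x̄ᵢ | A·ȳᵢ
vertical leg | 2340.00 | 13.00 | 45.00 | 30420.00 | 105300.00
horizontal leg | 4760.00 | 111.00 | 14.00 | 528360.00 | 66640.00
gusset | 640.00 | 39.33 | 38.67 | 25173.33 | 24746.67
Σ | 7740.00 |  |  | 583953.33 | 196686.67
X̄ = 583953.33 / 7740.00 = 75.45 in
Ȳ = 196686.67 / 7740.00 = 25.41 in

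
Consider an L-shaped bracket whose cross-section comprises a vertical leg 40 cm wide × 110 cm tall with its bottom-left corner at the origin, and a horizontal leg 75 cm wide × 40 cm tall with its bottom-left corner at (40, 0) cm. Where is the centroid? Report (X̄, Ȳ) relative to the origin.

vertical leg: A = 40 × 110 = 4400.00, centroid at (20.00, 55.00).
horizontal leg: A = 75 × 40 = 3000.00, centroid at (77.50, 20.00).
ΣA = 7400.00 cm²
ΣAX̄ = (4400.00)(20.00) + (3000.00)(77.50) = 320500.00 cm³
ΣAȲ = (4400.00)(55.00) + (3000.00)(20.00) = 302000.00 cm³
X̄ = 320500.00 / 7400.00 = 43.31 cm
Ȳ = 302000.00 / 7400.00 = 40.81 cm

X̄ = 43.31 cm, Ȳ = 40.81 cm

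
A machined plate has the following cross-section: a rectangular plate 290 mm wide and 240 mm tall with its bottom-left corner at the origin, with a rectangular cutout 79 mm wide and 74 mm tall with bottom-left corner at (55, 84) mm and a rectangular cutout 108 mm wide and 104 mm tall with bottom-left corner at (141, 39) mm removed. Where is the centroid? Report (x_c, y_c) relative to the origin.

Part | A | x̄ᵢ | ȳᵢ | A·x̄ᵢ | A·ȳᵢ
plate | 69600.00 | 145.00 | 120.00 | 10092000.00 | 8352000.00
hole 1 | -5846.00 | 94.50 | 121.00 | -552447.00 | -707366.00
hole 2 | -11232.00 | 195.00 | 91.00 | -2190240.00 | -1022112.00
Σ | 52522.00 |  |  | 7349313.00 | 6622522.00
x_c = 7349313.00 / 52522.00 = 139.93 mm
y_c = 6622522.00 / 52522.00 = 126.09 mm

x_c = 139.93 mm, y_c = 126.09 mm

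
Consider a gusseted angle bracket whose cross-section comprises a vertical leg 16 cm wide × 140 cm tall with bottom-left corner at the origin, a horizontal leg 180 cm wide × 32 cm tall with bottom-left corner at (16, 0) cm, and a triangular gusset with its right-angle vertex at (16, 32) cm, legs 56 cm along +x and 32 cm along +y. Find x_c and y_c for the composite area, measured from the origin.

x_c = 74.14 cm, y_c = 32.28 cm

Part | A | x̄ᵢ | ȳᵢ | A·x̄ᵢ | A·ȳᵢ
vertical leg | 2240.00 | 8.00 | 70.00 | 17920.00 | 156800.00
horizontal leg | 5760.00 | 106.00 | 16.00 | 610560.00 | 92160.00
gusset | 896.00 | 34.67 | 42.67 | 31061.33 | 38229.33
Σ | 8896.00 |  |  | 659541.33 | 287189.33
x_c = 659541.33 / 8896.00 = 74.14 cm
y_c = 287189.33 / 8896.00 = 32.28 cm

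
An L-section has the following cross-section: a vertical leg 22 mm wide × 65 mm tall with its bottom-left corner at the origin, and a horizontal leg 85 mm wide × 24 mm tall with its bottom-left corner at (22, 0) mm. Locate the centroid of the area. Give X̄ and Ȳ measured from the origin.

Part | A | x̄ᵢ | ȳᵢ | A·x̄ᵢ | A·ȳᵢ
vertical leg | 1430.00 | 11.00 | 32.50 | 15730.00 | 46475.00
horizontal leg | 2040.00 | 64.50 | 12.00 | 131580.00 | 24480.00
Σ | 3470.00 |  |  | 147310.00 | 70955.00
X̄ = 147310.00 / 3470.00 = 42.45 mm
Ȳ = 70955.00 / 3470.00 = 20.45 mm

X̄ = 42.45 mm, Ȳ = 20.45 mm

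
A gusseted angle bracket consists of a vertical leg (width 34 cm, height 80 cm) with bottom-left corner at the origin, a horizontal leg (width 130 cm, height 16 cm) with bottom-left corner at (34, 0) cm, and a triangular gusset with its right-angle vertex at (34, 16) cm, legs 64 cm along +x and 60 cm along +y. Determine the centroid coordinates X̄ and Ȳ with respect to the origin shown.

vertical leg: A = 34 × 80 = 2720.00, centroid at (17.00, 40.00).
horizontal leg: A = 130 × 16 = 2080.00, centroid at (99.00, 8.00).
gusset: A = ½·64·60 = 1920.00, centroid at (55.33, 36.00).
ΣA = 6720.00 cm²
ΣAX̄ = (2720.00)(17.00) + (2080.00)(99.00) + (1920.00)(55.33) = 358400.00 cm³
ΣAȲ = (2720.00)(40.00) + (2080.00)(8.00) + (1920.00)(36.00) = 194560.00 cm³
X̄ = 358400.00 / 6720.00 = 53.33 cm
Ȳ = 194560.00 / 6720.00 = 28.95 cm

X̄ = 53.33 cm, Ȳ = 28.95 cm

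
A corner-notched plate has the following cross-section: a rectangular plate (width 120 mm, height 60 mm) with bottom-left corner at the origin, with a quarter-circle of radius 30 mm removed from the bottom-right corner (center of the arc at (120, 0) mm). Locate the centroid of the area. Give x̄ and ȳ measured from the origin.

x̄ = 54.85 mm, ȳ = 31.88 mm

Part | A | x̄ᵢ | ȳᵢ | A·x̄ᵢ | A·ȳᵢ
plate | 7200.00 | 60.00 | 30.00 | 432000.00 | 216000.00
removed quarter-circle | -706.86 | 107.27 | 12.73 | -75823.00 | -9000.00
Σ | 6493.14 |  |  | 356177.00 | 207000.00
x̄ = 356177.00 / 6493.14 = 54.85 mm
ȳ = 207000.00 / 6493.14 = 31.88 mm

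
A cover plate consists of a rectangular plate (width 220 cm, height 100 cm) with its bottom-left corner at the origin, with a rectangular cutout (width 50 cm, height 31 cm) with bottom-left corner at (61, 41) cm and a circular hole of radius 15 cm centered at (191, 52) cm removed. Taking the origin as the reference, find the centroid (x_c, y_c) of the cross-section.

plate: A = 220 × 100 = 22000.00, centroid at (110.00, 50.00).
hole 1: A = −(50 × 31) = -1550.00, centroid at (86.00, 56.50).
hole 2: A = −π·15² = -706.86, centroid at (191.00, 52.00).
ΣA = 19743.14 cm², ΣAx_c = 2151690.06 cm³, ΣAy_c = 975668.37 cm³.
x_c = 2151690.06/19743.14 = 108.98 cm; y_c = 975668.37/19743.14 = 49.42 cm.

x_c = 108.98 cm, y_c = 49.42 cm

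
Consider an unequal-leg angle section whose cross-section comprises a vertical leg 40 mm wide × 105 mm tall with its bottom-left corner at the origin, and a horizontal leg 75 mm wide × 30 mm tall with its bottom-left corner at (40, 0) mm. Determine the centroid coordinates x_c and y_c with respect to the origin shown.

x_c = 40.06 mm, y_c = 39.42 mm

Part | A | x̄ᵢ | ȳᵢ | A·x̄ᵢ | A·ȳᵢ
vertical leg | 4200.00 | 20.00 | 52.50 | 84000.00 | 220500.00
horizontal leg | 2250.00 | 77.50 | 15.00 | 174375.00 | 33750.00
Σ | 6450.00 |  |  | 258375.00 | 254250.00
x_c = 258375.00 / 6450.00 = 40.06 mm
y_c = 254250.00 / 6450.00 = 39.42 mm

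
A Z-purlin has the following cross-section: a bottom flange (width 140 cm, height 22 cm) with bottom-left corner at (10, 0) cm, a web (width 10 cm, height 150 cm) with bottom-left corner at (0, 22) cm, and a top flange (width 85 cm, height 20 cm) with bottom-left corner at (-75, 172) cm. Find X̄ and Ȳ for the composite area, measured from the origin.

bottom flange: A = 140 × 22 = 3080.00, centroid at (80.00, 11.00).
web: A = 10 × 150 = 1500.00, centroid at (5.00, 97.00).
top flange: A = 85 × 20 = 1700.00, centroid at (-32.50, 182.00).
ΣA = 6280.00 cm², ΣAX̄ = 198650.00 cm³, ΣAȲ = 488780.00 cm³.
X̄ = 198650.00/6280.00 = 31.63 cm; Ȳ = 488780.00/6280.00 = 77.83 cm.

X̄ = 31.63 cm, Ȳ = 77.83 cm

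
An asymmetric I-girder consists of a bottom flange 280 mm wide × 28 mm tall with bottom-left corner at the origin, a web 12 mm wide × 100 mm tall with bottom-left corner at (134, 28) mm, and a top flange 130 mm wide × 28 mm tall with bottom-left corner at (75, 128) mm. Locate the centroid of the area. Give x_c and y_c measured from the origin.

x_c = 140.00 mm, y_c = 56.80 mm

Part | A | x̄ᵢ | ȳᵢ | A·x̄ᵢ | A·ȳᵢ
bottom flange | 7840.00 | 140.00 | 14.00 | 1097600.00 | 109760.00
web | 1200.00 | 140.00 | 78.00 | 168000.00 | 93600.00
top flange | 3640.00 | 140.00 | 142.00 | 509600.00 | 516880.00
Σ | 12680.00 |  |  | 1775200.00 | 720240.00
x_c = 1775200.00 / 12680.00 = 140.00 mm
y_c = 720240.00 / 12680.00 = 56.80 mm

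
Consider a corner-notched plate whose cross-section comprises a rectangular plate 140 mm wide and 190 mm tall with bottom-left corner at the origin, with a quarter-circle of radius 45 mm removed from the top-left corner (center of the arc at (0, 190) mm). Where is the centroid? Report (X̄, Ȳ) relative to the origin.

plate: A = 140 × 190 = 26600.00, centroid at (70.00, 95.00).
removed quarter-circle: A = −¼π·45² = -1590.43, centroid at (19.10, 170.90).
ΣA = 25009.57 mm²
ΣAX̄ = (26600.00)(70.00) + (-1590.43)(19.10) = 1831625.00 mm³
ΣAȲ = (26600.00)(95.00) + (-1590.43)(170.90) = 2255193.06 mm³
X̄ = 1831625.00 / 25009.57 = 73.24 mm
Ȳ = 2255193.06 / 25009.57 = 90.17 mm

X̄ = 73.24 mm, Ȳ = 90.17 mm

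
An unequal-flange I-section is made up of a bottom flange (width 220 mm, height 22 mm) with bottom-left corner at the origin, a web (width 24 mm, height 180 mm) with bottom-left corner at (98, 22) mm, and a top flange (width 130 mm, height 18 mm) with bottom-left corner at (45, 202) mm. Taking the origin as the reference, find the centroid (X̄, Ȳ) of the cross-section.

X̄ = 110.00 mm, Ȳ = 89.64 mm

bottom flange: A = 220 × 22 = 4840.00, centroid at (110.00, 11.00).
web: A = 24 × 180 = 4320.00, centroid at (110.00, 112.00).
top flange: A = 130 × 18 = 2340.00, centroid at (110.00, 211.00).
ΣA = 11500.00 mm², ΣAX̄ = 1265000.00 mm³, ΣAȲ = 1030820.00 mm³.
X̄ = 1265000.00/11500.00 = 110.00 mm; Ȳ = 1030820.00/11500.00 = 89.64 mm.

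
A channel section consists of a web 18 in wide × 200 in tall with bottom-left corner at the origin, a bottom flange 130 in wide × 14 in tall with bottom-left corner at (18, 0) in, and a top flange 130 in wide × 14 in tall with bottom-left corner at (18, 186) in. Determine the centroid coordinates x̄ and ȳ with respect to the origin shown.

Part | A | x̄ᵢ | ȳᵢ | A·x̄ᵢ | A·ȳᵢ
web | 3600.00 | 9.00 | 100.00 | 32400.00 | 360000.00
bottom flange | 1820.00 | 83.00 | 7.00 | 151060.00 | 12740.00
top flange | 1820.00 | 83.00 | 193.00 | 151060.00 | 351260.00
Σ | 7240.00 |  |  | 334520.00 | 724000.00
x̄ = 334520.00 / 7240.00 = 46.20 in
ȳ = 724000.00 / 7240.00 = 100.00 in

x̄ = 46.20 in, ȳ = 100.00 in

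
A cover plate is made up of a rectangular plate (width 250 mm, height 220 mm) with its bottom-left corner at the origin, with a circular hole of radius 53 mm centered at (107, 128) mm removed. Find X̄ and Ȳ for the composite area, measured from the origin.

plate: A = 250 × 220 = 55000.00, centroid at (125.00, 110.00).
hole: A = −π·53² = -8824.73, centroid at (107.00, 128.00).
ΣA = 46175.27 mm², ΣAX̄ = 5930753.49 mm³, ΣAȲ = 4920434.08 mm³.
X̄ = 5930753.49/46175.27 = 128.44 mm; Ȳ = 4920434.08/46175.27 = 106.56 mm.

X̄ = 128.44 mm, Ȳ = 106.56 mm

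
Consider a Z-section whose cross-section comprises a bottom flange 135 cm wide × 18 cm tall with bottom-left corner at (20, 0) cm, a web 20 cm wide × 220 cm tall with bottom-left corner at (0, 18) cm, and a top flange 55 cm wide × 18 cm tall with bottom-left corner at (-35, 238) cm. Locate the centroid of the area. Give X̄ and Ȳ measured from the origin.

X̄ = 31.87 cm, Ȳ = 106.09 cm

bottom flange: A = 135 × 18 = 2430.00, centroid at (87.50, 9.00).
web: A = 20 × 220 = 4400.00, centroid at (10.00, 128.00).
top flange: A = 55 × 18 = 990.00, centroid at (-7.50, 247.00).
ΣA = 7820.00 cm²
ΣAX̄ = (2430.00)(87.50) + (4400.00)(10.00) + (990.00)(-7.50) = 249200.00 cm³
ΣAȲ = (2430.00)(9.00) + (4400.00)(128.00) + (990.00)(247.00) = 829600.00 cm³
X̄ = 249200.00 / 7820.00 = 31.87 cm
Ȳ = 829600.00 / 7820.00 = 106.09 cm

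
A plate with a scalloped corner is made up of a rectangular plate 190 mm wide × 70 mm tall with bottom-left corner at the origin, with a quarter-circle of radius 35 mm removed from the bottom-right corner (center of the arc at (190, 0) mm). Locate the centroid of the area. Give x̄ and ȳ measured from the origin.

plate: A = 190 × 70 = 13300.00, centroid at (95.00, 35.00).
removed quarter-circle: A = −¼π·35² = -962.11, centroid at (175.15, 14.85).
ΣA = 12337.89 mm²
ΣAx̄ = (13300.00)(95.00) + (-962.11)(175.15) = 1094990.24 mm³
ΣAȳ = (13300.00)(35.00) + (-962.11)(14.85) = 451208.33 mm³
x̄ = 1094990.24 / 12337.89 = 88.75 mm
ȳ = 451208.33 / 12337.89 = 36.57 mm

x̄ = 88.75 mm, ȳ = 36.57 mm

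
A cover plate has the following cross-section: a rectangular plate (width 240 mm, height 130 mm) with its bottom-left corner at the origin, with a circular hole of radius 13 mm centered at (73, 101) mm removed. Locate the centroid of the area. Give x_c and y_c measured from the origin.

Part | A | x̄ᵢ | ȳᵢ | A·x̄ᵢ | A·ȳᵢ
plate | 31200.00 | 120.00 | 65.00 | 3744000.00 | 2028000.00
hole | -530.93 | 73.00 | 101.00 | -38757.83 | -53623.85
Σ | 30669.07 |  |  | 3705242.17 | 1974376.15
x_c = 3705242.17 / 30669.07 = 120.81 mm
y_c = 1974376.15 / 30669.07 = 64.38 mm

x_c = 120.81 mm, y_c = 64.38 mm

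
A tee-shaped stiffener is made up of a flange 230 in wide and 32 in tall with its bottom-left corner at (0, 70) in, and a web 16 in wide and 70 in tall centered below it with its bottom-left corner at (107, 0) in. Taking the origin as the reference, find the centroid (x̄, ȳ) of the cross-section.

Part | A | x̄ᵢ | ȳᵢ | A·x̄ᵢ | A·ȳᵢ
web | 1120.00 | 115.00 | 35.00 | 128800.00 | 39200.00
flange | 7360.00 | 115.00 | 86.00 | 846400.00 | 632960.00
Σ | 8480.00 |  |  | 975200.00 | 672160.00
x̄ = 975200.00 / 8480.00 = 115.00 in
ȳ = 672160.00 / 8480.00 = 79.26 in

x̄ = 115.00 in, ȳ = 79.26 in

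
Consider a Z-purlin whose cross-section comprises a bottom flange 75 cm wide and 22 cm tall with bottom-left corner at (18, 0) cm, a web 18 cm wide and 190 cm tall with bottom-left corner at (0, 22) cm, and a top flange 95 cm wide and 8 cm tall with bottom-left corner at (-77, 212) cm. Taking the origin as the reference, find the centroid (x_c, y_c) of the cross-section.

x_c = 17.14 cm, y_c = 99.91 cm

Part | A | x̄ᵢ | ȳᵢ | A·x̄ᵢ | A·ȳᵢ
bottom flange | 1650.00 | 55.50 | 11.00 | 91575.00 | 18150.00
web | 3420.00 | 9.00 | 117.00 | 30780.00 | 400140.00
top flange | 760.00 | -29.50 | 216.00 | -22420.00 | 164160.00
Σ | 5830.00 |  |  | 99935.00 | 582450.00
x_c = 99935.00 / 5830.00 = 17.14 cm
y_c = 582450.00 / 5830.00 = 99.91 cm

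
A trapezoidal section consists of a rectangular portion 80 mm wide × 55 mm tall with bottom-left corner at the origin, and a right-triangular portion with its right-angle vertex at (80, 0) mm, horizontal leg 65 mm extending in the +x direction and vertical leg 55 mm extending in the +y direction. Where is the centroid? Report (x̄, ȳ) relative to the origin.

Part | A | x̄ᵢ | ȳᵢ | A·x̄ᵢ | A·ȳᵢ
rectangular portion | 4400.00 | 40.00 | 27.50 | 176000.00 | 121000.00
triangular portion | 1787.50 | 101.67 | 18.33 | 181729.17 | 32770.83
Σ | 6187.50 |  |  | 357729.17 | 153770.83
x̄ = 357729.17 / 6187.50 = 57.81 mm
ȳ = 153770.83 / 6187.50 = 24.85 mm

x̄ = 57.81 mm, ȳ = 24.85 mm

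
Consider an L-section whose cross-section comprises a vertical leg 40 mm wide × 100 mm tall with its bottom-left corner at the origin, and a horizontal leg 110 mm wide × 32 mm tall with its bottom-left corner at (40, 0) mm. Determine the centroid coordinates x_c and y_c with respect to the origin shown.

Part | A | x̄ᵢ | ȳᵢ | A·x̄ᵢ | A·ȳᵢ
vertical leg | 4000.00 | 20.00 | 50.00 | 80000.00 | 200000.00
horizontal leg | 3520.00 | 95.00 | 16.00 | 334400.00 | 56320.00
Σ | 7520.00 |  |  | 414400.00 | 256320.00
x_c = 414400.00 / 7520.00 = 55.11 mm
y_c = 256320.00 / 7520.00 = 34.09 mm

x_c = 55.11 mm, y_c = 34.09 mm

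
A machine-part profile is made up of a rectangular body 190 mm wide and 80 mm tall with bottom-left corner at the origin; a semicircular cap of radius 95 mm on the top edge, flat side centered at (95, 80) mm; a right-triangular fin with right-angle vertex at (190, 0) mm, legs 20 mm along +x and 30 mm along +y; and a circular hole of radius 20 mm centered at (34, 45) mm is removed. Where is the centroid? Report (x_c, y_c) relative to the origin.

rectangular body: A = 190 × 80 = 15200.00, centroid at (95.00, 40.00).
semicircular top: A = ½π·95² = 14176.44, centroid at (95.00, 120.32).
triangular fin: A = ½·20·30 = 300.00, centroid at (196.67, 10.00).
hole: A = −π·20² = -1256.64, centroid at (34.00, 45.00).
ΣA = 28419.80 mm²
ΣAx_c = (15200.00)(95.00) + (14176.44)(95.00) + (300.00)(196.67) + (-1256.64)(34.00) = 2807035.84 mm³
ΣAy_c = (15200.00)(40.00) + (14176.44)(120.32) + (300.00)(10.00) + (-1256.64)(45.00) = 2260149.61 mm³
x_c = 2807035.84 / 28419.80 = 98.77 mm
y_c = 2260149.61 / 28419.80 = 79.53 mm

x_c = 98.77 mm, y_c = 79.53 mm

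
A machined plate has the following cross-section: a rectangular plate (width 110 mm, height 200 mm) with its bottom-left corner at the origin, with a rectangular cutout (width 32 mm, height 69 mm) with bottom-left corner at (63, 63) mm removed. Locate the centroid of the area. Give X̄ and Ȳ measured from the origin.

X̄ = 52.32 mm, Ȳ = 100.28 mm

plate: A = 110 × 200 = 22000.00, centroid at (55.00, 100.00).
hole: A = −(32 × 69) = -2208.00, centroid at (79.00, 97.50).
ΣA = 19792.00 mm²
ΣAX̄ = (22000.00)(55.00) + (-2208.00)(79.00) = 1035568.00 mm³
ΣAȲ = (22000.00)(100.00) + (-2208.00)(97.50) = 1984720.00 mm³
X̄ = 1035568.00 / 19792.00 = 52.32 mm
Ȳ = 1984720.00 / 19792.00 = 100.28 mm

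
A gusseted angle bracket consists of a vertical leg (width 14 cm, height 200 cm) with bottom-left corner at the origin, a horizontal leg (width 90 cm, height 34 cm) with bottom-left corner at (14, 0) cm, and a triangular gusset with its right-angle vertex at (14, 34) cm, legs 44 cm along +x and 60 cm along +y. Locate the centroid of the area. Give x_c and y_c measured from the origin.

x_c = 33.14 cm, y_c = 56.17 cm

Part | A | x̄ᵢ | ȳᵢ | A·x̄ᵢ | A·ȳᵢ
vertical leg | 2800.00 | 7.00 | 100.00 | 19600.00 | 280000.00
horizontal leg | 3060.00 | 59.00 | 17.00 | 180540.00 | 52020.00
gusset | 1320.00 | 28.67 | 54.00 | 37840.00 | 71280.00
Σ | 7180.00 |  |  | 237980.00 | 403300.00
x_c = 237980.00 / 7180.00 = 33.14 cm
y_c = 403300.00 / 7180.00 = 56.17 cm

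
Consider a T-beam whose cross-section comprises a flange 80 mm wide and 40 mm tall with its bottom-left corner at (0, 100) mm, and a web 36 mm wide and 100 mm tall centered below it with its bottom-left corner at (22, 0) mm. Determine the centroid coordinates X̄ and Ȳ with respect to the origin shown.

X̄ = 40.00 mm, Ȳ = 82.94 mm

web: A = 36 × 100 = 3600.00, centroid at (40.00, 50.00).
flange: A = 80 × 40 = 3200.00, centroid at (40.00, 120.00).
ΣA = 6800.00 mm², ΣAX̄ = 272000.00 mm³, ΣAȲ = 564000.00 mm³.
X̄ = 272000.00/6800.00 = 40.00 mm; Ȳ = 564000.00/6800.00 = 82.94 mm.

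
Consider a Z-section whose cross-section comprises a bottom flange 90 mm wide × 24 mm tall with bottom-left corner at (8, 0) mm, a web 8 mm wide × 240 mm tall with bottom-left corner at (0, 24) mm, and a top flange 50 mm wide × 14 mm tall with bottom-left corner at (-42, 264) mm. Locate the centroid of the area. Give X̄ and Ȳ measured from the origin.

bottom flange: A = 90 × 24 = 2160.00, centroid at (53.00, 12.00).
web: A = 8 × 240 = 1920.00, centroid at (4.00, 144.00).
top flange: A = 50 × 14 = 700.00, centroid at (-17.00, 271.00).
ΣA = 4780.00 mm²
ΣAX̄ = (2160.00)(53.00) + (1920.00)(4.00) + (700.00)(-17.00) = 110260.00 mm³
ΣAȲ = (2160.00)(12.00) + (1920.00)(144.00) + (700.00)(271.00) = 492100.00 mm³
X̄ = 110260.00 / 4780.00 = 23.07 mm
Ȳ = 492100.00 / 4780.00 = 102.95 mm

X̄ = 23.07 mm, Ȳ = 102.95 mm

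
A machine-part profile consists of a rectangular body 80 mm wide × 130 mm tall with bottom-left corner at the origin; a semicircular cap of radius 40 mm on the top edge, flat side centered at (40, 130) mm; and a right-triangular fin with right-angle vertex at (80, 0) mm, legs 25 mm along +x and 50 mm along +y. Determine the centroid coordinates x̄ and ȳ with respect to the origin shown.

rectangular body: A = 80 × 130 = 10400.00, centroid at (40.00, 65.00).
semicircular top: A = ½π·40² = 2513.27, centroid at (40.00, 146.98).
triangular fin: A = ½·25·50 = 625.00, centroid at (88.33, 16.67).
ΣA = 13538.27 mm², ΣAx̄ = 571739.30 mm³, ΣAȳ = 1055808.97 mm³.
x̄ = 571739.30/13538.27 = 42.23 mm; ȳ = 1055808.97/13538.27 = 77.99 mm.

x̄ = 42.23 mm, ȳ = 77.99 mm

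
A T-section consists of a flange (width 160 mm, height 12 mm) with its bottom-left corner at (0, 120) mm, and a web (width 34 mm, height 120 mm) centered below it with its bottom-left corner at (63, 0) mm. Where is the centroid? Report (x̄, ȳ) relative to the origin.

web: A = 34 × 120 = 4080.00, centroid at (80.00, 60.00).
flange: A = 160 × 12 = 1920.00, centroid at (80.00, 126.00).
ΣA = 6000.00 mm², ΣAx̄ = 480000.00 mm³, ΣAȳ = 486720.00 mm³.
x̄ = 480000.00/6000.00 = 80.00 mm; ȳ = 486720.00/6000.00 = 81.12 mm.

x̄ = 80.00 mm, ȳ = 81.12 mm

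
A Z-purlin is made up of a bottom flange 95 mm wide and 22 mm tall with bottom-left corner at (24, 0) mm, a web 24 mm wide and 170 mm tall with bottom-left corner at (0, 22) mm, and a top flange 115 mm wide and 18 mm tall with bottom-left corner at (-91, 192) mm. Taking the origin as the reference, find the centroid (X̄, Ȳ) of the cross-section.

Part | A | x̄ᵢ | ȳᵢ | A·x̄ᵢ | A·ȳᵢ
bottom flange | 2090.00 | 71.50 | 11.00 | 149435.00 | 22990.00
web | 4080.00 | 12.00 | 107.00 | 48960.00 | 436560.00
top flange | 2070.00 | -33.50 | 201.00 | -69345.00 | 416070.00
Σ | 8240.00 |  |  | 129050.00 | 875620.00
X̄ = 129050.00 / 8240.00 = 15.66 mm
Ȳ = 875620.00 / 8240.00 = 106.26 mm

X̄ = 15.66 mm, Ȳ = 106.26 mm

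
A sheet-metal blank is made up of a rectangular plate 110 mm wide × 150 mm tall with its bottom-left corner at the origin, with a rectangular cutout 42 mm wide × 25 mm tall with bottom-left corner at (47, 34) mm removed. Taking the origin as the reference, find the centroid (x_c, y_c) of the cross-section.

plate: A = 110 × 150 = 16500.00, centroid at (55.00, 75.00).
hole: A = −(42 × 25) = -1050.00, centroid at (68.00, 46.50).
ΣA = 15450.00 mm², ΣAx_c = 836100.00 mm³, ΣAy_c = 1188675.00 mm³.
x_c = 836100.00/15450.00 = 54.12 mm; y_c = 1188675.00/15450.00 = 76.94 mm.

x_c = 54.12 mm, y_c = 76.94 mm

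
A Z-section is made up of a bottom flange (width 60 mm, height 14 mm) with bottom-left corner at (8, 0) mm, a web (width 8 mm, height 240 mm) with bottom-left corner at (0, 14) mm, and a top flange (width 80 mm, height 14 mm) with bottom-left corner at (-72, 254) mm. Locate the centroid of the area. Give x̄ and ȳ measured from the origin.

x̄ = 0.97 mm, ȳ = 143.16 mm

Part | A | x̄ᵢ | ȳᵢ | A·x̄ᵢ | A·ȳᵢ
bottom flange | 840.00 | 38.00 | 7.00 | 31920.00 | 5880.00
web | 1920.00 | 4.00 | 134.00 | 7680.00 | 257280.00
top flange | 1120.00 | -32.00 | 261.00 | -35840.00 | 292320.00
Σ | 3880.00 |  |  | 3760.00 | 555480.00
x̄ = 3760.00 / 3880.00 = 0.97 mm
ȳ = 555480.00 / 3880.00 = 143.16 mm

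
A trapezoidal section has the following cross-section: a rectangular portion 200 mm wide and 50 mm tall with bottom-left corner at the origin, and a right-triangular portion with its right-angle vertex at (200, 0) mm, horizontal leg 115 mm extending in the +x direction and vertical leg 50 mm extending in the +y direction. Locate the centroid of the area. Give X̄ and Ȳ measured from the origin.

X̄ = 130.89 mm, Ȳ = 23.14 mm

Part | A | x̄ᵢ | ȳᵢ | A·x̄ᵢ | A·ȳᵢ
rectangular portion | 10000.00 | 100.00 | 25.00 | 1000000.00 | 250000.00
triangular portion | 2875.00 | 238.33 | 16.67 | 685208.33 | 47916.67
Σ | 12875.00 |  |  | 1685208.33 | 297916.67
X̄ = 1685208.33 / 12875.00 = 130.89 mm
Ȳ = 297916.67 / 12875.00 = 23.14 mm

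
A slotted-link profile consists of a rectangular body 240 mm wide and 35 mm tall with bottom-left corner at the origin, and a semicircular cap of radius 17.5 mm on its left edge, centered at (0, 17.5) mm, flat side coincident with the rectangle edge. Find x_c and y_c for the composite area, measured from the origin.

rectangular body: A = 240 × 35 = 8400.00, centroid at (120.00, 17.50).
semicircular end: A = ½π·17.5² = 481.06, centroid at (-7.43, 17.50).
ΣA = 8881.06 mm²
ΣAx_c = (8400.00)(120.00) + (481.06)(-7.43) = 1004427.08 mm³
ΣAy_c = (8400.00)(17.50) + (481.06)(17.50) = 155418.49 mm³
x_c = 1004427.08 / 8881.06 = 113.10 mm
y_c = 155418.49 / 8881.06 = 17.50 mm

x_c = 113.10 mm, y_c = 17.50 mm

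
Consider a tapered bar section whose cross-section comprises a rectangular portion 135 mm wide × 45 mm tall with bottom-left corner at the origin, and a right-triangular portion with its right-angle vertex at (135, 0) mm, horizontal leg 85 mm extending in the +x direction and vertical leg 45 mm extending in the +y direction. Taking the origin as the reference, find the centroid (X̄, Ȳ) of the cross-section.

X̄ = 90.45 mm, Ȳ = 20.70 mm

rectangular portion: A = 135 × 45 = 6075.00, centroid at (67.50, 22.50).
triangular portion: A = ½·85·45 = 1912.50, centroid at (163.33, 15.00).
ΣA = 7987.50 mm², ΣAX̄ = 722437.50 mm³, ΣAȲ = 165375.00 mm³.
X̄ = 722437.50/7987.50 = 90.45 mm; Ȳ = 165375.00/7987.50 = 20.70 mm.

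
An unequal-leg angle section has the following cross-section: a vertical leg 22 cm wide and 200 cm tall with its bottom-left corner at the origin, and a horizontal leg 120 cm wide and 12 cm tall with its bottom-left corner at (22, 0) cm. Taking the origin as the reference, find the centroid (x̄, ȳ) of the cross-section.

x̄ = 28.51 cm, ȳ = 76.82 cm

vertical leg: A = 22 × 200 = 4400.00, centroid at (11.00, 100.00).
horizontal leg: A = 120 × 12 = 1440.00, centroid at (82.00, 6.00).
ΣA = 5840.00 cm²
ΣAx̄ = (4400.00)(11.00) + (1440.00)(82.00) = 166480.00 cm³
ΣAȳ = (4400.00)(100.00) + (1440.00)(6.00) = 448640.00 cm³
x̄ = 166480.00 / 5840.00 = 28.51 cm
ȳ = 448640.00 / 5840.00 = 76.82 cm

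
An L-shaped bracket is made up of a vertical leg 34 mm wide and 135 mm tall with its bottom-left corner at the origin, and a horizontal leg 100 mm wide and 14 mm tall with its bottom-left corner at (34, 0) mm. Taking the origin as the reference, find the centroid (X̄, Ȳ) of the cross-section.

Part | A | x̄ᵢ | ȳᵢ | A·x̄ᵢ | A·ȳᵢ
vertical leg | 4590.00 | 17.00 | 67.50 | 78030.00 | 309825.00
horizontal leg | 1400.00 | 84.00 | 7.00 | 117600.00 | 9800.00
Σ | 5990.00 |  |  | 195630.00 | 319625.00
X̄ = 195630.00 / 5990.00 = 32.66 mm
Ȳ = 319625.00 / 5990.00 = 53.36 mm

X̄ = 32.66 mm, Ȳ = 53.36 mm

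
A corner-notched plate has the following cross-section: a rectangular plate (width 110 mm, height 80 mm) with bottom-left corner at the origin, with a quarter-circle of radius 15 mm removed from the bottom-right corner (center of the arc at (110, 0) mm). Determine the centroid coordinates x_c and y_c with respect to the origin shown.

plate: A = 110 × 80 = 8800.00, centroid at (55.00, 40.00).
removed quarter-circle: A = −¼π·15² = -176.71, centroid at (103.63, 6.37).
ΣA = 8623.29 mm²
ΣAx_c = (8800.00)(55.00) + (-176.71)(103.63) = 465686.40 mm³
ΣAy_c = (8800.00)(40.00) + (-176.71)(6.37) = 350875.00 mm³
x_c = 465686.40 / 8623.29 = 54.00 mm
y_c = 350875.00 / 8623.29 = 40.69 mm

x_c = 54.00 mm, y_c = 40.69 mm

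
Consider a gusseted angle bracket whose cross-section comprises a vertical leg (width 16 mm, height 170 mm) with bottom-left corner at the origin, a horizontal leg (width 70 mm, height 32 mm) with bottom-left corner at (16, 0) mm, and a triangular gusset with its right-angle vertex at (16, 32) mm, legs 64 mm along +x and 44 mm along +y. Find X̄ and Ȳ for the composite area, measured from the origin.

vertical leg: A = 16 × 170 = 2720.00, centroid at (8.00, 85.00).
horizontal leg: A = 70 × 32 = 2240.00, centroid at (51.00, 16.00).
gusset: A = ½·64·44 = 1408.00, centroid at (37.33, 46.67).
ΣA = 6368.00 mm²
ΣAX̄ = (2720.00)(8.00) + (2240.00)(51.00) + (1408.00)(37.33) = 188565.33 mm³
ΣAȲ = (2720.00)(85.00) + (2240.00)(16.00) + (1408.00)(46.67) = 332746.67 mm³
X̄ = 188565.33 / 6368.00 = 29.61 mm
Ȳ = 332746.67 / 6368.00 = 52.25 mm

X̄ = 29.61 mm, Ȳ = 52.25 mm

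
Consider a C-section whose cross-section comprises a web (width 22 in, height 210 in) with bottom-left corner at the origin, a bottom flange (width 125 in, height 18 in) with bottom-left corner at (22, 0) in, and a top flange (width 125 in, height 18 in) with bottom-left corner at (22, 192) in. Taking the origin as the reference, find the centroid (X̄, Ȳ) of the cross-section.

web: A = 22 × 210 = 4620.00, centroid at (11.00, 105.00).
bottom flange: A = 125 × 18 = 2250.00, centroid at (84.50, 9.00).
top flange: A = 125 × 18 = 2250.00, centroid at (84.50, 201.00).
ΣA = 9120.00 in²
ΣAX̄ = (4620.00)(11.00) + (2250.00)(84.50) + (2250.00)(84.50) = 431070.00 in³
ΣAȲ = (4620.00)(105.00) + (2250.00)(9.00) + (2250.00)(201.00) = 957600.00 in³
X̄ = 431070.00 / 9120.00 = 47.27 in
Ȳ = 957600.00 / 9120.00 = 105.00 in

X̄ = 47.27 in, Ȳ = 105.00 in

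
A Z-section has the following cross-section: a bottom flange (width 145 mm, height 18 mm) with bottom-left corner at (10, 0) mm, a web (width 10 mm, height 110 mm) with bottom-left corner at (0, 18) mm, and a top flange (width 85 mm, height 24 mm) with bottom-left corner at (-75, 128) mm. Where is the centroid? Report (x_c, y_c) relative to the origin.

Part | A | x̄ᵢ | ȳᵢ | A·x̄ᵢ | A·ȳᵢ
bottom flange | 2610.00 | 82.50 | 9.00 | 215325.00 | 23490.00
web | 1100.00 | 5.00 | 73.00 | 5500.00 | 80300.00
top flange | 2040.00 | -32.50 | 140.00 | -66300.00 | 285600.00
Σ | 5750.00 |  |  | 154525.00 | 389390.00
x_c = 154525.00 / 5750.00 = 26.87 mm
y_c = 389390.00 / 5750.00 = 67.72 mm

x_c = 26.87 mm, y_c = 67.72 mm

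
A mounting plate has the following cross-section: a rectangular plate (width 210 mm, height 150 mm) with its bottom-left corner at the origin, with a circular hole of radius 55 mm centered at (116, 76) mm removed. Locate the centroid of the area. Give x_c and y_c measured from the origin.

plate: A = 210 × 150 = 31500.00, centroid at (105.00, 75.00).
hole: A = −π·55² = -9503.32, centroid at (116.00, 76.00).
ΣA = 21996.68 mm², ΣAx_c = 2205115.14 mm³, ΣAy_c = 1640247.85 mm³.
x_c = 2205115.14/21996.68 = 100.25 mm; y_c = 1640247.85/21996.68 = 74.57 mm.

x_c = 100.25 mm, y_c = 74.57 mm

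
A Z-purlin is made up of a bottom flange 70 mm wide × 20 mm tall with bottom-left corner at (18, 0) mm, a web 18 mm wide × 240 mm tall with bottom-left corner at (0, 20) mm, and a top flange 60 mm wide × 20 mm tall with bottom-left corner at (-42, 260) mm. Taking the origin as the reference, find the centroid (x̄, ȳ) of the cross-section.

bottom flange: A = 70 × 20 = 1400.00, centroid at (53.00, 10.00).
web: A = 18 × 240 = 4320.00, centroid at (9.00, 140.00).
top flange: A = 60 × 20 = 1200.00, centroid at (-12.00, 270.00).
ΣA = 6920.00 mm², ΣAx̄ = 98680.00 mm³, ΣAȳ = 942800.00 mm³.
x̄ = 98680.00/6920.00 = 14.26 mm; ȳ = 942800.00/6920.00 = 136.24 mm.

x̄ = 14.26 mm, ȳ = 136.24 mm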